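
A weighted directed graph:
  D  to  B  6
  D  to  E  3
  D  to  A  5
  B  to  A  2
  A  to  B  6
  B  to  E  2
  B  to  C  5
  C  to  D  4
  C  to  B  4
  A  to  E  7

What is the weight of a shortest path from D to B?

Routes from D to B:
D -> B: 6
D -> A -> B: 5 + 6 = 11
Shortest: 6.

6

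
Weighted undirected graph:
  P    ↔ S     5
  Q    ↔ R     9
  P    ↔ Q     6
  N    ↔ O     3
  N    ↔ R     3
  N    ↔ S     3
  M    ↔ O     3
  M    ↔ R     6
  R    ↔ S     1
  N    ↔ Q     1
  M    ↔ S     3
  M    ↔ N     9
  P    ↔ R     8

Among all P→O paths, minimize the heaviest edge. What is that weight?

5

Comparing a few candidate routes:
P - S - M - O: max(5, 3, 3) = 5
P - S - N - O: max(5, 3, 3) = 5
P - S - R - N - O: max(5, 1, 3, 3) = 5
Best route has worst link 5.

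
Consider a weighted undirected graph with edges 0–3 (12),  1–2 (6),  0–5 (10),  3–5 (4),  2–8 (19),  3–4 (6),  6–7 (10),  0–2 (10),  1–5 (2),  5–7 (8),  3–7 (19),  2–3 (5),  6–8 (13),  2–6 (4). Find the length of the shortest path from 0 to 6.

A few of the 0→6 routes:
0 -> 5 -> 1 -> 2 -> 6: 10 + 2 + 6 + 4 = 22
0 -> 5 -> 3 -> 2 -> 6: 10 + 4 + 5 + 4 = 23
0 -> 3 -> 2 -> 6: 12 + 5 + 4 = 21
0 -> 2 -> 6: 10 + 4 = 14
0 -> 5 -> 7 -> 6: 10 + 8 + 10 = 28
Best route has total 14.

14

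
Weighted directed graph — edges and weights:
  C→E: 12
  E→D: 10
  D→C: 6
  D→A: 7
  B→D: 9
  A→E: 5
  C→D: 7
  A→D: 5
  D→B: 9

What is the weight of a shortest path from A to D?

5

Paths from A to D:
A→E→D: 5 + 10 = 15
A→D: 5
The minimum is 5.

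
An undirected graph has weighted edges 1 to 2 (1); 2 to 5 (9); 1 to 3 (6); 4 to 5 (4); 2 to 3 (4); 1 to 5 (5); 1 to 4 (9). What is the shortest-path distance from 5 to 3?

Candidate routes:
5 → 1 → 2 → 3: 5 + 1 + 4 = 10
5 → 2 → 3: 9 + 4 = 13
5 → 2 → 1 → 3: 9 + 1 + 6 = 16
5 → 4 → 1 → 3: 4 + 9 + 6 = 19
5 → 4 → 1 → 2 → 3: 4 + 9 + 1 + 4 = 18
5 → 1 → 3: 5 + 6 = 11
Best route has total 10.

10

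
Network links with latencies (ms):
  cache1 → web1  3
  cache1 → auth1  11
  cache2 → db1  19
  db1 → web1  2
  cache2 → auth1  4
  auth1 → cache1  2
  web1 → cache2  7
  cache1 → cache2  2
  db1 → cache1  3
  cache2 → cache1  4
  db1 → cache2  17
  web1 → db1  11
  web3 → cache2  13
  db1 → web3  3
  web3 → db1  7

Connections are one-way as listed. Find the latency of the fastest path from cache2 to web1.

A few of the cache2→web1 routes:
cache2 - auth1 - cache1 - web1: 4 + 2 + 3 = 9
cache2 - db1 - web1: 19 + 2 = 21
cache2 - cache1 - web1: 4 + 3 = 7
Shortest: 7 ms.

7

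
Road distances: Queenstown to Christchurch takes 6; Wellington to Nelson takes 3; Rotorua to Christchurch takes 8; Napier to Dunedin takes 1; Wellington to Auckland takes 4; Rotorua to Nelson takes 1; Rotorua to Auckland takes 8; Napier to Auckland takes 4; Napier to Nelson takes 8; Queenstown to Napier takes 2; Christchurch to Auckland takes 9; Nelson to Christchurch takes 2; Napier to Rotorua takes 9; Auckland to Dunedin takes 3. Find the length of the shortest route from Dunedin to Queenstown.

A few of the Dunedin→Queenstown routes:
Dunedin - Auckland - Napier - Queenstown: 3 + 4 + 2 = 9
Dunedin - Napier - Queenstown: 1 + 2 = 3
Dunedin - Napier - Nelson - Christchurch - Queenstown: 1 + 8 + 2 + 6 = 17
Dunedin - Auckland - Christchurch - Queenstown: 3 + 9 + 6 = 18
Dunedin - Auckland - Wellington - Nelson - Christchurch - Queenstown: 3 + 4 + 3 + 2 + 6 = 18
Shortest: 3.

3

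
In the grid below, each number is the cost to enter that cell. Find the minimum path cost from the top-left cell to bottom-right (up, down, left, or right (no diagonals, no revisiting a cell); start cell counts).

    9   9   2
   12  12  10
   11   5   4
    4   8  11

45

Path [0,0] → [0,1] → [0,2] → [1,2] → [2,2] → [3,2]: 9 + 9 + 2 + 10 + 4 + 11 = 45.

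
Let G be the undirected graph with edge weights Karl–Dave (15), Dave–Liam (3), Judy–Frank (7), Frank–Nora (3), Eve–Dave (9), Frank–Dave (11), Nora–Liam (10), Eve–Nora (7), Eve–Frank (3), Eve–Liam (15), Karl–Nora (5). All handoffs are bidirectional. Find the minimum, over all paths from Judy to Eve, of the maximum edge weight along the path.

7

Comparing a few candidate routes:
Judy-Frank-Dave-Liam-Nora-Eve: max(7, 11, 3, 10, 7) = 11
Judy-Frank-Dave-Eve: max(7, 11, 9) = 11
Judy-Frank-Nora-Eve: max(7, 3, 7) = 7
Judy-Frank-Eve: max(7, 3) = 7
Judy-Frank-Nora-Liam-Dave-Eve: max(7, 3, 10, 3, 9) = 10
Smallest bottleneck: 7.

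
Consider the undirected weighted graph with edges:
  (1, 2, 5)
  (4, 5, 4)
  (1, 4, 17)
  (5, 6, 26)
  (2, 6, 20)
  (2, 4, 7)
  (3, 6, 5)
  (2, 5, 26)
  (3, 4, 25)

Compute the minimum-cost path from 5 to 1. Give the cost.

A few of the 5→1 routes:
5 - 4 - 1: 4 + 17 = 21
5 - 2 - 4 - 1: 26 + 7 + 17 = 50
5 - 2 - 1: 26 + 5 = 31
5 - 4 - 2 - 1: 4 + 7 + 5 = 16
Best route has total 16.

16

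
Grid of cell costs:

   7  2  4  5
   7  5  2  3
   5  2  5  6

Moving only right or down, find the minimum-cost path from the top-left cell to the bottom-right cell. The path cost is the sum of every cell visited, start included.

24

Take (0,0) (0,1) (0,2) (1,2) (1,3) (2,3) for a total of 7 + 2 + 4 + 2 + 3 + 6 = 24.
For comparison, the top-then-right route costs 27.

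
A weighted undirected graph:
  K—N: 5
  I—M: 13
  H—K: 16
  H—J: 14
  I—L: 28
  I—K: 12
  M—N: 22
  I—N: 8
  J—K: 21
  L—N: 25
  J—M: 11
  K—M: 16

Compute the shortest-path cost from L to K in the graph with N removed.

40

Paths from L to K avoiding N:
L - I - M - J - H - K: 28 + 13 + 11 + 14 + 16 = 82
L - I - K: 28 + 12 = 40
L - I - M - J - K: 28 + 13 + 11 + 21 = 73
L - I - M - K: 28 + 13 + 16 = 57
Best route has total 40.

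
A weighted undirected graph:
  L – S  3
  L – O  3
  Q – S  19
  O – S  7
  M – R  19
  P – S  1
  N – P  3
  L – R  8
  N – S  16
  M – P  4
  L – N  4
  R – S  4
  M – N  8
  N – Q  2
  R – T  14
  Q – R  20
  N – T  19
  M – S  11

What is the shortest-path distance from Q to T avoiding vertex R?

A few of the Q→T routes:
Q→N→T: 2 + 19 = 21
Q→S→O→L→N→T: 19 + 7 + 3 + 4 + 19 = 52
Q→S→P→M→N→T: 19 + 1 + 4 + 8 + 19 = 51
Q→S→N→T: 19 + 16 + 19 = 54
Q→S→P→N→T: 19 + 1 + 3 + 19 = 42
Q→S→L→N→T: 19 + 3 + 4 + 19 = 45
Shortest: 21.

21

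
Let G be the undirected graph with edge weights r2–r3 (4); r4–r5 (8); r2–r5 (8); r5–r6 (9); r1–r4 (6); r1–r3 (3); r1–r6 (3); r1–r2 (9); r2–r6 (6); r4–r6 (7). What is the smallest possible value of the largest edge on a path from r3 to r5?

8

Some routes from r3 to r5:
r3-r2-r6-r1-r4-r5: max(4, 6, 3, 6, 8) = 8
r3-r2-r6-r4-r5: max(4, 6, 7, 8) = 8
r3-r2-r5: max(4, 8) = 8
r3-r1-r4-r6-r2-r5: max(3, 6, 7, 6, 8) = 8
Best route has worst link 8.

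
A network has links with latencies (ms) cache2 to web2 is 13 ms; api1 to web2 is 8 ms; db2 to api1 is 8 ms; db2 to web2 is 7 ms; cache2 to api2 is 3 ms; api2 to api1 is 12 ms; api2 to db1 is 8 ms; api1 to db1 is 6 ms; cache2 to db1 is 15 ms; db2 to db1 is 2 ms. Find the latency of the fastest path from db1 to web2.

9

Checking several routes:
db1 -> db2 -> web2: 2 + 7 = 9
db1 -> api1 -> web2: 6 + 8 = 14
db1 -> db2 -> api1 -> web2: 2 + 8 + 8 = 18
Shortest: 9 ms.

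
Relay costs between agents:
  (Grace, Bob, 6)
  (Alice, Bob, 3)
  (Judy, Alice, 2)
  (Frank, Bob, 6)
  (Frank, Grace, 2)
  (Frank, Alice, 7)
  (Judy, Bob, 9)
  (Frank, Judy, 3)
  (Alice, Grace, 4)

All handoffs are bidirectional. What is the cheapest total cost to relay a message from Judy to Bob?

Some routes from Judy to Bob:
Judy-Bob: 9
Judy-Alice-Bob: 2 + 3 = 5
Judy-Frank-Bob: 3 + 6 = 9
The minimum is 5.

5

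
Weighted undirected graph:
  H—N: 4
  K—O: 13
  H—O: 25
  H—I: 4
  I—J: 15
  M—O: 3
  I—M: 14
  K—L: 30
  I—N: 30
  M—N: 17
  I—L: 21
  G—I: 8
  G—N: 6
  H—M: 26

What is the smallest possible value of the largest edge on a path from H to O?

14

Some routes from H to O:
H → I → G → N → M → O: max(4, 8, 6, 17, 3) = 17
H → M → O: max(26, 3) = 26
H → N → M → O: max(4, 17, 3) = 17
H → N → G → I → M → O: max(4, 6, 8, 14, 3) = 14
H → I → M → O: max(4, 14, 3) = 14
H → O: max(25) = 25
The minimum achievable maximum is 14.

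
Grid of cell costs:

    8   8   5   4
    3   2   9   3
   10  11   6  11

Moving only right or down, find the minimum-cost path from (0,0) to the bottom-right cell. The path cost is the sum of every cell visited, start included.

One optimal route is r0c0 → r1c0 → r1c1 → r1c2 → r1c3 → r2c3.
Its cost is 8 + 3 + 2 + 9 + 3 + 11 = 36.

36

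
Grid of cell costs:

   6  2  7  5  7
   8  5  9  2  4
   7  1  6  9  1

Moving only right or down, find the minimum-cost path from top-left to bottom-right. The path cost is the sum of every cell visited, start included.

27

One optimal route is r0c0 -> r0c1 -> r0c2 -> r0c3 -> r1c3 -> r1c4 -> r2c4.
Its cost is 6 + 2 + 7 + 5 + 2 + 4 + 1 = 27.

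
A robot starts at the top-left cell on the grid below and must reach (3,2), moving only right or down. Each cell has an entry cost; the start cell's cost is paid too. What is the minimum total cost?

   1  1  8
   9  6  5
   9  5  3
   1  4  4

Path (0,0)→(0,1)→(1,1)→(1,2)→(2,2)→(3,2): 1 + 1 + 6 + 5 + 3 + 4 = 20.

20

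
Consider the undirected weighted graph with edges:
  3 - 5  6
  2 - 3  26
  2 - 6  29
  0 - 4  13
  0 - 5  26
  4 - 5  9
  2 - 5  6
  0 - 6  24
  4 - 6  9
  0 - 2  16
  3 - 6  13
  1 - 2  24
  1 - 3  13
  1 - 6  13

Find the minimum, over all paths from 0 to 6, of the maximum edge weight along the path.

Some routes from 0 to 6:
0-4-5-3-6: max(13, 9, 6, 13) = 13
0-4-5-3-1-6: max(13, 9, 6, 13, 13) = 13
0-4-6: max(13, 9) = 13
Best route has worst link 13.

13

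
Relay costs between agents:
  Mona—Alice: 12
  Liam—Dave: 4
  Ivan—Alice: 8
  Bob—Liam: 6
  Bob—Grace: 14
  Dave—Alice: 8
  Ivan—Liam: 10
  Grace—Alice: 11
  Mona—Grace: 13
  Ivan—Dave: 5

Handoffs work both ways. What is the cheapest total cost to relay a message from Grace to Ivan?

Comparing a few candidate routes:
Grace-Bob-Liam-Dave-Ivan: 14 + 6 + 4 + 5 = 29
Grace-Alice-Ivan: 11 + 8 = 19
Grace-Alice-Dave-Ivan: 11 + 8 + 5 = 24
Best route has total 19.

19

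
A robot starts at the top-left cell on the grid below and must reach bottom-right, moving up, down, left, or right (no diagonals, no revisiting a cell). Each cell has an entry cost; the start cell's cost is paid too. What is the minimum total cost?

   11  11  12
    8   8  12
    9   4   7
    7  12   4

Path (0,0) -> (1,0) -> (1,1) -> (2,1) -> (2,2) -> (3,2): 11 + 8 + 8 + 4 + 7 + 4 = 42.

42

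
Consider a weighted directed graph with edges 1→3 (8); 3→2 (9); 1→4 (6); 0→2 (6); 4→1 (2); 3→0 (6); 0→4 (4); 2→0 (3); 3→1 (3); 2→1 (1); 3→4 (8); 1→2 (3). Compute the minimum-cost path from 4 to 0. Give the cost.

8

Candidate routes:
4 - 1 - 2 - 0: 2 + 3 + 3 = 8
4 - 1 - 3 - 2 - 0: 2 + 8 + 9 + 3 = 22
4 - 1 - 3 - 0: 2 + 8 + 6 = 16
Shortest: 8.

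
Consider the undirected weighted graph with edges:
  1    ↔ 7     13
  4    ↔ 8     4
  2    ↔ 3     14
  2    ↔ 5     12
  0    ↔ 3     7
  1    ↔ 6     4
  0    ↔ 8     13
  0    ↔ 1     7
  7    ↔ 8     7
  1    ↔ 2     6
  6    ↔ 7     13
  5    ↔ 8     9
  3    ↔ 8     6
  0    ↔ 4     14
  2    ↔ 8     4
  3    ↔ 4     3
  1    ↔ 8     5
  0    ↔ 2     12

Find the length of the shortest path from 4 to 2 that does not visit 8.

Checking several routes:
4 -> 0 -> 2: 14 + 12 = 26
4 -> 3 -> 0 -> 2: 3 + 7 + 12 = 22
4 -> 3 -> 2: 3 + 14 = 17
4 -> 3 -> 0 -> 1 -> 2: 3 + 7 + 7 + 6 = 23
4 -> 0 -> 1 -> 2: 14 + 7 + 6 = 27
The minimum is 17.

17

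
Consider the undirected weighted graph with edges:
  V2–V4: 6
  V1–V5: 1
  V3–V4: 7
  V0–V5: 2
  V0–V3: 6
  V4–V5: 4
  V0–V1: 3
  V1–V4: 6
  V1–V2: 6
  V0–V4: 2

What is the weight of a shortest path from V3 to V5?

A few of the V3→V5 routes:
V3→V4→V0→V1→V5: 7 + 2 + 3 + 1 = 13
V3→V0→V5: 6 + 2 = 8
V3→V4→V0→V5: 7 + 2 + 2 = 11
V3→V0→V4→V5: 6 + 2 + 4 = 12
V3→V0→V1→V5: 6 + 3 + 1 = 10
V3→V4→V5: 7 + 4 = 11
Shortest: 8.

8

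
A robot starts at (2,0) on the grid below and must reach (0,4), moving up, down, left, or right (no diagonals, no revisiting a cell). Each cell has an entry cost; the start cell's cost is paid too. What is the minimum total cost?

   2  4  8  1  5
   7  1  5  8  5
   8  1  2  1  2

Take (2,0) → (2,1) → (2,2) → (2,3) → (2,4) → (1,4) → (0,4) for a total of 8 + 1 + 2 + 1 + 2 + 5 + 5 = 24.

24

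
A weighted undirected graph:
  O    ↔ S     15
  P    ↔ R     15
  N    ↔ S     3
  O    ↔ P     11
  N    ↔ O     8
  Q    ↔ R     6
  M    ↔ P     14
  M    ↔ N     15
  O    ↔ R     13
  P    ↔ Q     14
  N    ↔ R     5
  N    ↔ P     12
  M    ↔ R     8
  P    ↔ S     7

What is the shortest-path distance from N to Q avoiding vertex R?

24

Checking several routes:
N -> S -> O -> P -> Q: 3 + 15 + 11 + 14 = 43
N -> O -> P -> Q: 8 + 11 + 14 = 33
N -> P -> Q: 12 + 14 = 26
N -> S -> P -> Q: 3 + 7 + 14 = 24
Shortest: 24.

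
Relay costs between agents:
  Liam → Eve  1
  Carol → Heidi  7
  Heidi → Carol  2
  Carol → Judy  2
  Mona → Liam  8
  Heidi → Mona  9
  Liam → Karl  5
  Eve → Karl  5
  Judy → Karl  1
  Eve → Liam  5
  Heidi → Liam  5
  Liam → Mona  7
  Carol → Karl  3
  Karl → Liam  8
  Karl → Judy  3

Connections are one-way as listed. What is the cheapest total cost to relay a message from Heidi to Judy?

4

Some routes from Heidi to Judy:
Heidi - Mona - Liam - Karl - Judy: 9 + 8 + 5 + 3 = 25
Heidi - Liam - Karl - Judy: 5 + 5 + 3 = 13
Heidi - Liam - Eve - Karl - Judy: 5 + 1 + 5 + 3 = 14
Heidi - Carol - Karl - Judy: 2 + 3 + 3 = 8
Heidi - Carol - Judy: 2 + 2 = 4
Best route has total 4.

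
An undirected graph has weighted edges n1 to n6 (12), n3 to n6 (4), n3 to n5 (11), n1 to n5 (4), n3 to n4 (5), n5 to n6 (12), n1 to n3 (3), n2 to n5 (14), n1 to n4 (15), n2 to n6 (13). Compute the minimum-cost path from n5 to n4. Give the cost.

Checking several routes:
n5-n1-n3-n4: 4 + 3 + 5 = 12
n5-n3-n4: 11 + 5 = 16
n5-n1-n4: 4 + 15 = 19
Shortest: 12.

12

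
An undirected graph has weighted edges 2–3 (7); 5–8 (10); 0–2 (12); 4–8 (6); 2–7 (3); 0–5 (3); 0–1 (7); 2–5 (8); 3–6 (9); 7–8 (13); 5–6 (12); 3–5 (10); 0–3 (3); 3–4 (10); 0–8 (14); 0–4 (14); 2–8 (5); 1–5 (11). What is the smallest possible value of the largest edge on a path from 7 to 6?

9

Checking several routes:
7 → 2 → 5 → 0 → 3 → 6: max(3, 8, 3, 3, 9) = 9
7 → 2 → 3 → 6: max(3, 7, 9) = 9
7 → 2 → 8 → 5 → 0 → 3 → 6: max(3, 5, 10, 3, 3, 9) = 10
7 → 2 → 5 → 3 → 6: max(3, 8, 10, 9) = 10
7 → 2 → 8 → 4 → 3 → 6: max(3, 5, 6, 10, 9) = 10
7 → 2 → 8 → 5 → 3 → 6: max(3, 5, 10, 10, 9) = 10
The minimum achievable maximum is 9.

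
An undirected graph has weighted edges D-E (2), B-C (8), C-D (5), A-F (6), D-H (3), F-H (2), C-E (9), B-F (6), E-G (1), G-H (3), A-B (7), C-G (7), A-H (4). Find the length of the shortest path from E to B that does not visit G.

A few of the E→B routes:
E -> C -> B: 9 + 8 = 17
E -> D -> H -> A -> B: 2 + 3 + 4 + 7 = 16
E -> D -> C -> B: 2 + 5 + 8 = 15
E -> D -> H -> F -> B: 2 + 3 + 2 + 6 = 13
Shortest: 13.

13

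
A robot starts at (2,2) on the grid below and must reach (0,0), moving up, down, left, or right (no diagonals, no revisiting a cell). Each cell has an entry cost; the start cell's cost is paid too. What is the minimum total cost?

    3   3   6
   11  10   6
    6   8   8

26

Take r2c2 → r1c2 → r0c2 → r0c1 → r0c0 for a total of 8 + 6 + 6 + 3 + 3 = 26.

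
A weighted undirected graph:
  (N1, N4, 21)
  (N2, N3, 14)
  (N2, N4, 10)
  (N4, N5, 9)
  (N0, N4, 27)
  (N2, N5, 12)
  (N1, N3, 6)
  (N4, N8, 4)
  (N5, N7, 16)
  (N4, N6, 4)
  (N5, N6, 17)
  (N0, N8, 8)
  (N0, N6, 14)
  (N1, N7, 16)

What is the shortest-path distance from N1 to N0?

A few of the N1→N0 routes:
N1-N4-N6-N0: 21 + 4 + 14 = 39
N1-N3-N2-N4-N8-N0: 6 + 14 + 10 + 4 + 8 = 42
N1-N4-N8-N0: 21 + 4 + 8 = 33
Best route has total 33.

33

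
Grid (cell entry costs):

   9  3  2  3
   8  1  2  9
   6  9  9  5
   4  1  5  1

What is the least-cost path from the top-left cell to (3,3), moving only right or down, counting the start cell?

29

Take (0,0) -> (0,1) -> (1,1) -> (2,1) -> (3,1) -> (3,2) -> (3,3) for a total of 9 + 3 + 1 + 9 + 1 + 5 + 1 = 29.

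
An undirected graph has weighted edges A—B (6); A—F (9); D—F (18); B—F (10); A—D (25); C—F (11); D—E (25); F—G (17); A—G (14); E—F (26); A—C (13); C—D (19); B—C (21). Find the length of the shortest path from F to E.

26

A few of the F→E routes:
F-C-D-E: 11 + 19 + 25 = 55
F-A-D-E: 9 + 25 + 25 = 59
F-D-E: 18 + 25 = 43
F-E: 26
Best route has total 26.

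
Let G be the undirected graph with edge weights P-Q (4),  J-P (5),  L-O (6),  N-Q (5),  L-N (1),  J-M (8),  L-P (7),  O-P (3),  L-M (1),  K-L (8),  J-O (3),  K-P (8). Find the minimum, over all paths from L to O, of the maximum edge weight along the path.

5

A few of the L→O routes:
L → N → Q → P → O: max(1, 5, 4, 3) = 5
L → P → O: max(7, 3) = 7
L → O: max(6) = 6
L → N → Q → P → J → O: max(1, 5, 4, 5, 3) = 5
Smallest bottleneck: 5.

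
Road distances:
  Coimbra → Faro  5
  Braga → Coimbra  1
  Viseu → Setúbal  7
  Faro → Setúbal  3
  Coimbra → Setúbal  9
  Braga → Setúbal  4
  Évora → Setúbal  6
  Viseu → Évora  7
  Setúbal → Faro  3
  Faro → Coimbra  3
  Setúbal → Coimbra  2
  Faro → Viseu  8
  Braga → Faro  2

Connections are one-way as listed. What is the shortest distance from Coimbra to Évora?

20

Routes from Coimbra to Évora:
Coimbra-Setúbal-Faro-Viseu-Évora: 9 + 3 + 8 + 7 = 27
Coimbra-Faro-Viseu-Évora: 5 + 8 + 7 = 20
The minimum is 20.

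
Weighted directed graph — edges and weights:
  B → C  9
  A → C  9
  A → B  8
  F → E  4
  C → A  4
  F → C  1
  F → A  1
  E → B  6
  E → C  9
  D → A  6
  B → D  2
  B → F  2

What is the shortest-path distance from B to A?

Some routes from B to A:
B -> D -> A: 2 + 6 = 8
B -> F -> A: 2 + 1 = 3
B -> C -> A: 9 + 4 = 13
B -> F -> C -> A: 2 + 1 + 4 = 7
Shortest: 3.

3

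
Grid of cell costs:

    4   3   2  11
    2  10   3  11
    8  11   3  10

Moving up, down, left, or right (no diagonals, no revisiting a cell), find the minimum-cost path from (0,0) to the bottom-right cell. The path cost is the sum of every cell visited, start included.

Best path: r0c0→r0c1→r0c2→r1c2→r2c2→r2c3
Cost: 4 + 3 + 2 + 3 + 3 + 10 = 25

25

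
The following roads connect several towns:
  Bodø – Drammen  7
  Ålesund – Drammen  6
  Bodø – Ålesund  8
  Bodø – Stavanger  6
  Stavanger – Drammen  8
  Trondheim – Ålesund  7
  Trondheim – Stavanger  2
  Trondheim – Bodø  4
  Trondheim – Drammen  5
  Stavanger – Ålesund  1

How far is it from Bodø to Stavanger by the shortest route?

Checking several routes:
Bodø -> Drammen -> Ålesund -> Stavanger: 7 + 6 + 1 = 14
Bodø -> Ålesund -> Stavanger: 8 + 1 = 9
Bodø -> Trondheim -> Stavanger: 4 + 2 = 6
Bodø -> Stavanger: 6
Bodø -> Trondheim -> Ålesund -> Stavanger: 4 + 7 + 1 = 12
Bodø -> Drammen -> Trondheim -> Stavanger: 7 + 5 + 2 = 14
Shortest: 6.

6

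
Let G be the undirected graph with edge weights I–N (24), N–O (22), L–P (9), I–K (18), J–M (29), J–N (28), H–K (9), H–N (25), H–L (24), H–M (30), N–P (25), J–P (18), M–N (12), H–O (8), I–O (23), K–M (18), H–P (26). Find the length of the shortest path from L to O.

Comparing a few candidate routes:
L-P-N-O: 9 + 25 + 22 = 56
L-H-O: 24 + 8 = 32
L-H-N-O: 24 + 25 + 22 = 71
L-P-H-O: 9 + 26 + 8 = 43
L-P-N-H-O: 9 + 25 + 25 + 8 = 67
Shortest: 32.

32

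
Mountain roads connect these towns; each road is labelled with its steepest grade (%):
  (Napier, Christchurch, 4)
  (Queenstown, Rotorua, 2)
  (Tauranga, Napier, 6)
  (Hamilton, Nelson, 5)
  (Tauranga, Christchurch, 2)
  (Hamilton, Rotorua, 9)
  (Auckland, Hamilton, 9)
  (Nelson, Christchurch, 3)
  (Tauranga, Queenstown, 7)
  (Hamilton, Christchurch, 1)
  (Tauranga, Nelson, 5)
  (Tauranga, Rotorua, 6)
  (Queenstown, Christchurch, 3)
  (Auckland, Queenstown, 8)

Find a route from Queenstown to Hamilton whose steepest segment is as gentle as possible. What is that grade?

Some routes from Queenstown to Hamilton:
Queenstown→Christchurch→Hamilton: max(3, 1) = 3
Queenstown→Christchurch→Napier→Tauranga→Nelson→Hamilton: max(3, 4, 6, 5, 5) = 6
Queenstown→Christchurch→Tauranga→Nelson→Hamilton: max(3, 2, 5, 5) = 5
Queenstown→Rotorua→Tauranga→Nelson→Christchurch→Hamilton: max(2, 6, 5, 3, 1) = 6
Queenstown→Christchurch→Nelson→Hamilton: max(3, 3, 5) = 5
Best route has worst link 3%.

3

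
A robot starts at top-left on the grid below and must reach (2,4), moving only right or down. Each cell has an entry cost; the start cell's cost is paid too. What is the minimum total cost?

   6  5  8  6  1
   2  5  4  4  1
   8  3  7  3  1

23

Cheapest: (0,0) → (1,0) → (1,1) → (1,2) → (1,3) → (1,4) → (2,4)
  6 + 2 + 5 + 4 + 4 + 1 + 1 = 23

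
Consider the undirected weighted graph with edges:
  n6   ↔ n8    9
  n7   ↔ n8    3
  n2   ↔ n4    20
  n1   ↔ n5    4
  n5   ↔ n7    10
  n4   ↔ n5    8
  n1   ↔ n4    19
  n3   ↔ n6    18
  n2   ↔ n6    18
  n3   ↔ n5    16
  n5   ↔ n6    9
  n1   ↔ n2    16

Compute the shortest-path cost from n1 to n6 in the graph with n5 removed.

34

Candidate routes:
n1 → n4 → n2 → n6: 19 + 20 + 18 = 57
n1 → n2 → n6: 16 + 18 = 34
Best route has total 34.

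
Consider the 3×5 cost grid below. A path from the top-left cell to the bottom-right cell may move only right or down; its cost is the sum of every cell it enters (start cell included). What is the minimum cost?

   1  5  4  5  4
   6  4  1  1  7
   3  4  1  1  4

17

Cheapest: [0,0] [0,1] [0,2] [1,2] [1,3] [2,3] [2,4]
  1 + 5 + 4 + 1 + 1 + 1 + 4 = 17
(Top row then right column would cost 30.)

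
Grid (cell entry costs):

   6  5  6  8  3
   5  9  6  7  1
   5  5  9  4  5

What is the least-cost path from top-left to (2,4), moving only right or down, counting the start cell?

34

Path (0,0)→(0,1)→(0,2)→(0,3)→(0,4)→(1,4)→(2,4): 6 + 5 + 6 + 8 + 3 + 1 + 5 = 34.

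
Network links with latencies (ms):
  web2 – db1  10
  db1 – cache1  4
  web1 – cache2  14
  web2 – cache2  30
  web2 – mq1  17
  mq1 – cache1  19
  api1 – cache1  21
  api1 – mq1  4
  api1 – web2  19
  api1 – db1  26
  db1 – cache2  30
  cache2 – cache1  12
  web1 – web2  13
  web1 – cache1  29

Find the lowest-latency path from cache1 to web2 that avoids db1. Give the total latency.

36

Some routes from cache1 to web2 avoiding db1:
cache1 -> api1 -> web2: 21 + 19 = 40
cache1 -> mq1 -> api1 -> web2: 19 + 4 + 19 = 42
cache1 -> cache2 -> web2: 12 + 30 = 42
cache1 -> cache2 -> web1 -> web2: 12 + 14 + 13 = 39
cache1 -> mq1 -> web2: 19 + 17 = 36
cache1 -> web1 -> web2: 29 + 13 = 42
The minimum is 36 ms.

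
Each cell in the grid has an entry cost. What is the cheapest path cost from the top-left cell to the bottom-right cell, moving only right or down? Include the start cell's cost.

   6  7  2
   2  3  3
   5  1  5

17

Cheapest: [0,0] [1,0] [1,1] [2,1] [2,2]
  6 + 2 + 3 + 1 + 5 = 17
For comparison, the top-then-right route costs 23.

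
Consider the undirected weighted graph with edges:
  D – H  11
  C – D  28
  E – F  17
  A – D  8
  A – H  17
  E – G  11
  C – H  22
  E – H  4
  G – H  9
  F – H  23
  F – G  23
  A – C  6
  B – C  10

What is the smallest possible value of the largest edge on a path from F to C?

17

Checking several routes:
F → E → G → H → C: max(17, 11, 9, 22) = 22
F → E → H → C: max(17, 4, 22) = 22
F → E → H → A → C: max(17, 4, 17, 6) = 17
F → E → H → D → A → C: max(17, 4, 11, 8, 6) = 17
F → E → G → H → D → A → C: max(17, 11, 9, 11, 8, 6) = 17
F → E → G → H → A → C: max(17, 11, 9, 17, 6) = 17
The minimum achievable maximum is 17.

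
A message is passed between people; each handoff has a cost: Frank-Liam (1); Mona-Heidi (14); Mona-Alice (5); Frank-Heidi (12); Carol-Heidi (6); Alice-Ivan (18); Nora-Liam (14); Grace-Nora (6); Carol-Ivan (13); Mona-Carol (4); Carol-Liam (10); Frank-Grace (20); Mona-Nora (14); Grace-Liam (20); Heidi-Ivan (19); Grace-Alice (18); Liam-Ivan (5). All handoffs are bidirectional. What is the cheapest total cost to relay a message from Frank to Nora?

15

Some routes from Frank to Nora:
Frank -> Heidi -> Carol -> Mona -> Nora: 12 + 6 + 4 + 14 = 36
Frank -> Liam -> Nora: 1 + 14 = 15
Frank -> Grace -> Nora: 20 + 6 = 26
Frank -> Liam -> Grace -> Nora: 1 + 20 + 6 = 27
Frank -> Liam -> Carol -> Mona -> Nora: 1 + 10 + 4 + 14 = 29
Best route has total 15.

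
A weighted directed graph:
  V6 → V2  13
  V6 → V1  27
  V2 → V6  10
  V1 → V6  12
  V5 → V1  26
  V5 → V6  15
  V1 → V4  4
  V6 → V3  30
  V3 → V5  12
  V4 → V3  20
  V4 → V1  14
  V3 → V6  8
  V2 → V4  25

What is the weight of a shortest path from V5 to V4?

Paths from V5 to V4:
V5→V6→V1→V4: 15 + 27 + 4 = 46
V5→V1→V6→V2→V4: 26 + 12 + 13 + 25 = 76
V5→V6→V2→V4: 15 + 13 + 25 = 53
V5→V1→V4: 26 + 4 = 30
Best route has total 30.

30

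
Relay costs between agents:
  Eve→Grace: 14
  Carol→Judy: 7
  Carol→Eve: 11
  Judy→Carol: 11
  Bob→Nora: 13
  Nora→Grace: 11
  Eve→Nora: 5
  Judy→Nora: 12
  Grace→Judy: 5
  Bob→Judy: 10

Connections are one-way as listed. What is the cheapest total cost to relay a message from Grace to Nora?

Candidate routes:
Grace - Judy - Nora: 5 + 12 = 17
Grace - Judy - Carol - Eve - Nora: 5 + 11 + 11 + 5 = 32
The minimum is 17.

17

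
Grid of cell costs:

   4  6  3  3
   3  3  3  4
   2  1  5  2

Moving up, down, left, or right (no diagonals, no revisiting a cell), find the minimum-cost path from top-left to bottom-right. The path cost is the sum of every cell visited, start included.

Path r0c0 -> r1c0 -> r2c0 -> r2c1 -> r2c2 -> r2c3: 4 + 3 + 2 + 1 + 5 + 2 = 17.

17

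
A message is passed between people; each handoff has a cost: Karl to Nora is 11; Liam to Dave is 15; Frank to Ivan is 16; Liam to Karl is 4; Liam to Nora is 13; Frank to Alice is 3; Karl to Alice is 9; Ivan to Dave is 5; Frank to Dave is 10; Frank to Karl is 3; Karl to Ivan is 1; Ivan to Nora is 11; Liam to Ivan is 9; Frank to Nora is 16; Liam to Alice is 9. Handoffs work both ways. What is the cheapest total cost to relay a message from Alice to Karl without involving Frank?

A few of the Alice→Karl routes:
Alice - Liam - Ivan - Karl: 9 + 9 + 1 = 19
Alice - Liam - Dave - Ivan - Karl: 9 + 15 + 5 + 1 = 30
Alice - Karl: 9
Alice - Liam - Karl: 9 + 4 = 13
The minimum is 9.

9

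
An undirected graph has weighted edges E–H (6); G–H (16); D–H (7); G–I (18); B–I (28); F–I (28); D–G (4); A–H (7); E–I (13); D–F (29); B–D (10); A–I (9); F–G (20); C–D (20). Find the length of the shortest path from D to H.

Comparing a few candidate routes:
D → G → H: 4 + 16 = 20
D → H: 7
D → G → I → A → H: 4 + 18 + 9 + 7 = 38
Best route has total 7.

7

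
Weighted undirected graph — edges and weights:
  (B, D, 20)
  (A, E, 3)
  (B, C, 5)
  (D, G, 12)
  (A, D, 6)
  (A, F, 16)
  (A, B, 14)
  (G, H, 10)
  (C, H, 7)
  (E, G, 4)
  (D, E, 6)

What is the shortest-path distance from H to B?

12

A few of the H→B routes:
H - G - E - D - B: 10 + 4 + 6 + 20 = 40
H - G - E - A - B: 10 + 4 + 3 + 14 = 31
H - C - B: 7 + 5 = 12
Best route has total 12.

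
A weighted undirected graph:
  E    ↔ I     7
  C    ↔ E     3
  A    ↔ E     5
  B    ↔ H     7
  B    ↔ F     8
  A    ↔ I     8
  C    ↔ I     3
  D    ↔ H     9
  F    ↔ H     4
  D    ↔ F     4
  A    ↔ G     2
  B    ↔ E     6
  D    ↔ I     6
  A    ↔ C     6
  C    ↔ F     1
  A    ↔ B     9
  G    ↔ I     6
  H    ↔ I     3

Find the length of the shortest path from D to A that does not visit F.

Some routes from D to A avoiding F:
D - I - C - A: 6 + 3 + 6 = 15
D - I - A: 6 + 8 = 14
D - I - G - A: 6 + 6 + 2 = 14
Shortest: 14.

14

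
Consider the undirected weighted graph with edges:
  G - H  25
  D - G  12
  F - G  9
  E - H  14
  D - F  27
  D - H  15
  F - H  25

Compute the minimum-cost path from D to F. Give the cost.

21

Comparing a few candidate routes:
D-F: 27
D-H-F: 15 + 25 = 40
D-G-F: 12 + 9 = 21
D-H-G-F: 15 + 25 + 9 = 49
The minimum is 21.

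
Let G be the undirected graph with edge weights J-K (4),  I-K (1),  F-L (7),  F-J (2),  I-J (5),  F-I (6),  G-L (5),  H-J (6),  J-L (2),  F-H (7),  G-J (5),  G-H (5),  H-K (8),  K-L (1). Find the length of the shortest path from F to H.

A few of the F→H routes:
F -> J -> L -> K -> H: 2 + 2 + 1 + 8 = 13
F -> J -> H: 2 + 6 = 8
F -> H: 7
F -> J -> G -> H: 2 + 5 + 5 = 12
Best route has total 7.

7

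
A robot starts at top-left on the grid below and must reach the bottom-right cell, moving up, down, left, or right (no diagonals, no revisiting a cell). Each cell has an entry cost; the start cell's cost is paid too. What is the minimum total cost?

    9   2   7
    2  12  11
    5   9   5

Path (0,0) → (1,0) → (2,0) → (2,1) → (2,2): 9 + 2 + 5 + 9 + 5 = 30.

30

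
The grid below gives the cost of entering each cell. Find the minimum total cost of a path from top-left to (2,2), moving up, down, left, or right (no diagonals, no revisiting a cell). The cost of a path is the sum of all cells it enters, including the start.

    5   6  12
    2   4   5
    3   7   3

19

Take [0,0] [1,0] [1,1] [1,2] [2,2] for a total of 5 + 2 + 4 + 5 + 3 = 19.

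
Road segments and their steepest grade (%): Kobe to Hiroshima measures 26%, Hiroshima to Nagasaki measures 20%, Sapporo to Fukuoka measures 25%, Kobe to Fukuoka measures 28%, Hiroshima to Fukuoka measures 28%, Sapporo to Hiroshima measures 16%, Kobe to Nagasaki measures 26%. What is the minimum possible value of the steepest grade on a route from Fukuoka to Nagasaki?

Paths from Fukuoka to Nagasaki:
Fukuoka→Hiroshima→Nagasaki: max(28, 20) = 28
Fukuoka→Kobe→Nagasaki: max(28, 26) = 28
Fukuoka→Hiroshima→Kobe→Nagasaki: max(28, 26, 26) = 28
Fukuoka→Sapporo→Hiroshima→Nagasaki: max(25, 16, 20) = 25
Fukuoka→Sapporo→Hiroshima→Kobe→Nagasaki: max(25, 16, 26, 26) = 26
Fukuoka→Kobe→Hiroshima→Nagasaki: max(28, 26, 20) = 28
Best route has worst link 25%.

25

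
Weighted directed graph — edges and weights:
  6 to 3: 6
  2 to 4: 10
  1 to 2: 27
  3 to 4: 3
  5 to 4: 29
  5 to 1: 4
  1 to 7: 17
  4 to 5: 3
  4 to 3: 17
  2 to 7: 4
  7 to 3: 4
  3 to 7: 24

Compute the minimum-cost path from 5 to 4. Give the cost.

28

Candidate routes:
5 - 1 - 2 - 7 - 3 - 4: 4 + 27 + 4 + 4 + 3 = 42
5 - 4: 29
5 - 1 - 2 - 4: 4 + 27 + 10 = 41
5 - 1 - 7 - 3 - 4: 4 + 17 + 4 + 3 = 28
Best route has total 28.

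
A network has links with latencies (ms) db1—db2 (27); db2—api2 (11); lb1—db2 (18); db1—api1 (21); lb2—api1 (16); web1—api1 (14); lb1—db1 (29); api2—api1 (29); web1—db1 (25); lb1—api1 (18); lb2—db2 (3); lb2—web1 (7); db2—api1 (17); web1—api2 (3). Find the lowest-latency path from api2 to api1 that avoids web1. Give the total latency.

A few of the api2→api1 routes:
api2-db2-lb2-api1: 11 + 3 + 16 = 30
api2-db2-api1: 11 + 17 = 28
api2-api1: 29
api2-db2-lb1-api1: 11 + 18 + 18 = 47
Shortest: 28 ms.

28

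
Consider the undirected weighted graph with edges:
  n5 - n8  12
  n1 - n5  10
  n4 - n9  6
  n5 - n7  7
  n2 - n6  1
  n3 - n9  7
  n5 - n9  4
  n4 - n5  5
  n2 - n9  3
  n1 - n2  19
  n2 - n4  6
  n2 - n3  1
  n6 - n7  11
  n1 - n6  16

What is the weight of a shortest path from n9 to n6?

4

Checking several routes:
n9→n5→n4→n2→n6: 4 + 5 + 6 + 1 = 16
n9→n2→n6: 3 + 1 = 4
n9→n4→n5→n7→n6: 6 + 5 + 7 + 11 = 29
n9→n4→n2→n6: 6 + 6 + 1 = 13
n9→n3→n2→n6: 7 + 1 + 1 = 9
n9→n5→n7→n6: 4 + 7 + 11 = 22
Best route has total 4.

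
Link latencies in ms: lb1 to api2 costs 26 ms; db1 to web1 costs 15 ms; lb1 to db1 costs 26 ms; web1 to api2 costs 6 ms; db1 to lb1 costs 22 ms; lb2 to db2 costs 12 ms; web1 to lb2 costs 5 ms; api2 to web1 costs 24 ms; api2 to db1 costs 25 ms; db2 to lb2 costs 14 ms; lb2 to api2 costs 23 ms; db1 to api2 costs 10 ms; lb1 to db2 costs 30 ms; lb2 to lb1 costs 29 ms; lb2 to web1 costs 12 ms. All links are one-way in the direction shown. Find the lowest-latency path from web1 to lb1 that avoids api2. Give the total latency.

Candidate routes:
web1→lb2→lb1: 5 + 29 = 34
Best route has total 34 ms.

34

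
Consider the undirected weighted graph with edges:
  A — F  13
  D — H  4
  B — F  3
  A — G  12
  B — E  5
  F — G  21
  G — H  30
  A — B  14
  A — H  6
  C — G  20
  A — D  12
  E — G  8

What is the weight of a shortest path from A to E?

19

Checking several routes:
A-F-B-E: 13 + 3 + 5 = 21
A-F-G-E: 13 + 21 + 8 = 42
A-G-E: 12 + 8 = 20
A-G-F-B-E: 12 + 21 + 3 + 5 = 41
A-H-G-E: 6 + 30 + 8 = 44
A-B-E: 14 + 5 = 19
Best route has total 19.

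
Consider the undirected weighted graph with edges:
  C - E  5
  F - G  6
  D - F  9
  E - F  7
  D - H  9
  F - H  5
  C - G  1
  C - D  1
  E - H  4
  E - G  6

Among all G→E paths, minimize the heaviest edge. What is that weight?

Some routes from G to E:
G - C - E: max(1, 5) = 5
G - F - E: max(6, 7) = 7
G - E: max(6) = 6
G - F - H - E: max(6, 5, 4) = 6
The minimum achievable maximum is 5.

5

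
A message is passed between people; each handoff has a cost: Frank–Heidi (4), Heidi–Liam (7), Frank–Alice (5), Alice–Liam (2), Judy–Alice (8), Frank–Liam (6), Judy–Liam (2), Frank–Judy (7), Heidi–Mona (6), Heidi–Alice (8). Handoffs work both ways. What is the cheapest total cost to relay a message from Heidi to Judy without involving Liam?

11

Routes from Heidi to Judy avoiding Liam:
Heidi→Frank→Alice→Judy: 4 + 5 + 8 = 17
Heidi→Frank→Judy: 4 + 7 = 11
Heidi→Alice→Judy: 8 + 8 = 16
Heidi→Alice→Frank→Judy: 8 + 5 + 7 = 20
Best route has total 11.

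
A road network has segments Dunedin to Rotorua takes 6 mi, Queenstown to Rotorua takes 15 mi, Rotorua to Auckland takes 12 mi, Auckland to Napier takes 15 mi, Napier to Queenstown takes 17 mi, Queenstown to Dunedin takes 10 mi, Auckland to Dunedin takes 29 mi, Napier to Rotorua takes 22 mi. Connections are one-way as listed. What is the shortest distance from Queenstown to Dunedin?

Candidate routes:
Queenstown→Dunedin: 10
Queenstown→Rotorua→Auckland→Dunedin: 15 + 12 + 29 = 56
Best route has total 10 mi.

10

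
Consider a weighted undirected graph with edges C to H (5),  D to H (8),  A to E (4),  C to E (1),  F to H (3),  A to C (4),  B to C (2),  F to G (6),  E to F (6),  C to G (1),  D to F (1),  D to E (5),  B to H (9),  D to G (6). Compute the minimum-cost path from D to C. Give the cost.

6

Some routes from D to C:
D→E→C: 5 + 1 = 6
D→G→C: 6 + 1 = 7
D→F→E→C: 1 + 6 + 1 = 8
D→F→G→C: 1 + 6 + 1 = 8
Shortest: 6.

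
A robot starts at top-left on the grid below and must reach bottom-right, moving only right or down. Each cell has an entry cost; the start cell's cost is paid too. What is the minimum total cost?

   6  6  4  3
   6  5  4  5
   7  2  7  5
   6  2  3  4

28

One optimal route is [0,0] [0,1] [1,1] [2,1] [3,1] [3,2] [3,3].
Its cost is 6 + 6 + 5 + 2 + 2 + 3 + 4 = 28.
For comparison, the top-then-right route costs 33.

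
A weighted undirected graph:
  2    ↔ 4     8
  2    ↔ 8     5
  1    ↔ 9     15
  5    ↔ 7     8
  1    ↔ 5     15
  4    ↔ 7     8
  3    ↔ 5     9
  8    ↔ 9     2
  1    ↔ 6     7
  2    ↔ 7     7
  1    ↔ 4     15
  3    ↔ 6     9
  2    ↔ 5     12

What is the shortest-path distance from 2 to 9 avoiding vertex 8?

Checking several routes:
2 -> 7 -> 4 -> 1 -> 9: 7 + 8 + 15 + 15 = 45
2 -> 7 -> 5 -> 1 -> 9: 7 + 8 + 15 + 15 = 45
2 -> 4 -> 1 -> 9: 8 + 15 + 15 = 38
2 -> 5 -> 1 -> 9: 12 + 15 + 15 = 42
The minimum is 38.

38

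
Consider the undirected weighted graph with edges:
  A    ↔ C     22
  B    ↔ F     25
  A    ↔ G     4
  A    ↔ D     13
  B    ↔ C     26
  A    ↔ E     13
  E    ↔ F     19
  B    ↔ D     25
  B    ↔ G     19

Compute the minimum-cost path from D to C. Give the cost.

35

Some routes from D to C:
D -> A -> G -> B -> C: 13 + 4 + 19 + 26 = 62
D -> A -> C: 13 + 22 = 35
D -> B -> C: 25 + 26 = 51
The minimum is 35.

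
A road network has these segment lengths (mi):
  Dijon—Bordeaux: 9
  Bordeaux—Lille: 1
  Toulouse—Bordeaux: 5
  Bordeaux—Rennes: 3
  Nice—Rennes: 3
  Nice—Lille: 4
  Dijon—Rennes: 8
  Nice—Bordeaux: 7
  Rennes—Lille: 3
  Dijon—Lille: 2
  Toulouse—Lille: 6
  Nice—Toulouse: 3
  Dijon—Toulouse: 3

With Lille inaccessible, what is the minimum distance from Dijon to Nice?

6

Comparing a few candidate routes:
Dijon-Rennes-Nice: 8 + 3 = 11
Dijon-Bordeaux-Nice: 9 + 7 = 16
Dijon-Toulouse-Nice: 3 + 3 = 6
Dijon-Bordeaux-Rennes-Nice: 9 + 3 + 3 = 15
Dijon-Toulouse-Bordeaux-Nice: 3 + 5 + 7 = 15
Dijon-Toulouse-Bordeaux-Rennes-Nice: 3 + 5 + 3 + 3 = 14
The minimum is 6 mi.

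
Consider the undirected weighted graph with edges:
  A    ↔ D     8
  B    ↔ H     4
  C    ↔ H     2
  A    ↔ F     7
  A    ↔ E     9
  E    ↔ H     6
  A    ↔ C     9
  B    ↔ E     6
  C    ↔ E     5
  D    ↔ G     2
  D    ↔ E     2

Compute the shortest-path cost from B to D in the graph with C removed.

Checking several routes:
B -> E -> D: 6 + 2 = 8
B -> E -> A -> D: 6 + 9 + 8 = 23
B -> H -> E -> D: 4 + 6 + 2 = 12
Shortest: 8.

8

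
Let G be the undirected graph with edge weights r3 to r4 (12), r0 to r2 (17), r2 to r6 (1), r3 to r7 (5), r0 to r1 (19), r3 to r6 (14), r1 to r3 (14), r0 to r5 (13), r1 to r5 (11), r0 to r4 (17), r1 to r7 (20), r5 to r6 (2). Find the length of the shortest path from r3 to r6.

14

Comparing a few candidate routes:
r3-r7-r1-r5-r6: 5 + 20 + 11 + 2 = 38
r3-r6: 14
r3-r4-r0-r5-r6: 12 + 17 + 13 + 2 = 44
r3-r4-r0-r2-r6: 12 + 17 + 17 + 1 = 47
r3-r1-r5-r6: 14 + 11 + 2 = 27
Shortest: 14.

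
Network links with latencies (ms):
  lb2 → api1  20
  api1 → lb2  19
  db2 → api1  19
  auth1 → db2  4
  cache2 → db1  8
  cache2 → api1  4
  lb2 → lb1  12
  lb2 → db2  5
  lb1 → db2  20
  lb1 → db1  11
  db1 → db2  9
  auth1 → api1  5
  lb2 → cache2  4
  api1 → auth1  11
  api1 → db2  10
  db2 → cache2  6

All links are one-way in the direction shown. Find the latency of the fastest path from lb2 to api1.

8

Some routes from lb2 to api1:
lb2 - cache2 - api1: 4 + 4 = 8
lb2 - db2 - api1: 5 + 19 = 24
lb2 - db2 - cache2 - api1: 5 + 6 + 4 = 15
lb2 - lb1 - db2 - cache2 - api1: 12 + 20 + 6 + 4 = 42
lb2 - api1: 20
lb2 - cache2 - db1 - db2 - api1: 4 + 8 + 9 + 19 = 40
Shortest: 8 ms.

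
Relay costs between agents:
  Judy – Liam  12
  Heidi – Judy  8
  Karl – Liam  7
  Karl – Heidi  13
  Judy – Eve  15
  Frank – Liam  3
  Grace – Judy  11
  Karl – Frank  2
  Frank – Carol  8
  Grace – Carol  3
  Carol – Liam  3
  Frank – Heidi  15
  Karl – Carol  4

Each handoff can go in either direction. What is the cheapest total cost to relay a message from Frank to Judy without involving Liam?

20

Checking several routes:
Frank→Heidi→Judy: 15 + 8 = 23
Frank→Karl→Carol→Grace→Judy: 2 + 4 + 3 + 11 = 20
Frank→Karl→Heidi→Judy: 2 + 13 + 8 = 23
Frank→Carol→Grace→Judy: 8 + 3 + 11 = 22
Best route has total 20.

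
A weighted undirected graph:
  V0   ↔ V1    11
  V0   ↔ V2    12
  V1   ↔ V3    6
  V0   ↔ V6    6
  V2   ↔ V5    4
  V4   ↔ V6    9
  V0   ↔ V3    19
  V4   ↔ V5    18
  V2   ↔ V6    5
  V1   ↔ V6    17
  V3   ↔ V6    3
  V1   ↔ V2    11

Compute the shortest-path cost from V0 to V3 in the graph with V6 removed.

17

Paths from V0 to V3 avoiding V6:
V0-V2-V1-V3: 12 + 11 + 6 = 29
V0-V3: 19
V0-V1-V3: 11 + 6 = 17
Shortest: 17.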